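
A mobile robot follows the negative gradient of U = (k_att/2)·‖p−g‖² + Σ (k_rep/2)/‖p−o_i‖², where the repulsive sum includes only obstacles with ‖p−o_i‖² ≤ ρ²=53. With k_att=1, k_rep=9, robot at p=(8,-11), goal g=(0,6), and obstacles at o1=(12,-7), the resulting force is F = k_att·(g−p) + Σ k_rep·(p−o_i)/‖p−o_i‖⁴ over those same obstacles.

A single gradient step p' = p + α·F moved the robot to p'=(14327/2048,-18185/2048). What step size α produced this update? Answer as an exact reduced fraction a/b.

α = 1/8

F_att = 1·(g−p) = 1·(-8,17) = (-8.0000,17.0000)
o1: d²=32 ≤ ρ²=53; F_rep = 9·(-4,-4)/32² = (-0.0352,-0.0352)
F = F_att + ΣF_rep = (-8.0352,16.9648)
Δp = p'−p = (-1.0044,2.1206); α = Δx/Fx = (-2057/2048) / (-2057/256) = 1/8
check: Δy/Fy = (4343/2048) / (4343/256) = 1/8 ✓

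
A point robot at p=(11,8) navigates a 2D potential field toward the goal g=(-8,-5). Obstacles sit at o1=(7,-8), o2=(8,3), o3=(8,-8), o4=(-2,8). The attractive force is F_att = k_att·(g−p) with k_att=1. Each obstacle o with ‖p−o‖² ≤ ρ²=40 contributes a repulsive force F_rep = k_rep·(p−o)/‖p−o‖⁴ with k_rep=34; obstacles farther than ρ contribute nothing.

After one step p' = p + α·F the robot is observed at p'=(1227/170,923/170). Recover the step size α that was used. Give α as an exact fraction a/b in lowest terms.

α = 1/5

F_att = 1·(g−p) = 1·(-19,-13) = (-19.0000,-13.0000)
o1: d²=272 > ρ²=40 → inactive
o2: d²=34 ≤ ρ²=40; F_rep = 34·(3,5)/34² = (0.0882,0.1471)
o3: d²=265 > ρ²=40 → inactive
o4: d²=169 > ρ²=40 → inactive
F = F_att + ΣF_rep = (-18.9118,-12.8529)
Δp = p'−p = (-3.7824,-2.5706); α = Δx/Fx = (-643/170) / (-643/34) = 1/5
check: Δy/Fy = (-437/170) / (-437/34) = 1/5 ✓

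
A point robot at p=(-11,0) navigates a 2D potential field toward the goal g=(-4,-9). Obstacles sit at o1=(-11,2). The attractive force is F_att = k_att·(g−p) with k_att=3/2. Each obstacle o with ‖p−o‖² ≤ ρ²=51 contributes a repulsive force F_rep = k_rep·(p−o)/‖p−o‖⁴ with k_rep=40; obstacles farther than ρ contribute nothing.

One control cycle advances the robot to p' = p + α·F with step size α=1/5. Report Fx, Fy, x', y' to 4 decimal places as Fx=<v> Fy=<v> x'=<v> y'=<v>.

Fx=10.5000 Fy=-18.5000 x'=-8.9000 y'=-3.7000

F_att = 3/2·(g−p) = 3/2·(7,-9) = (10.5000,-13.5000)
o1: d²=4 ≤ ρ²=51; F_rep = 40·(0,-2)/4² = (0.0000,-5.0000)
F = F_att + ΣF_rep = (10.5000,-18.5000)
p' = p + 1/5·F = (-8.9000,-3.7000)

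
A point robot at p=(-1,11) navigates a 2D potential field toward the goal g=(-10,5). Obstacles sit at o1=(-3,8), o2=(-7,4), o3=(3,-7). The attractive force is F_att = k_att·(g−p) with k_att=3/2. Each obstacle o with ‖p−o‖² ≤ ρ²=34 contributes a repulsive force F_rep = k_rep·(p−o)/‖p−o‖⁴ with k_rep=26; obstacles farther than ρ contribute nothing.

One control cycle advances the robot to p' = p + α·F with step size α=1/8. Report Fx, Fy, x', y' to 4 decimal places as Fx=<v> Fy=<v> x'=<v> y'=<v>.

F_att = 3/2·(g−p) = 3/2·(-9,-6) = (-13.5000,-9.0000)
o1: d²=13 ≤ ρ²=34; F_rep = 26·(2,3)/13² = (0.3077,0.4615)
o2: d²=85 > ρ²=34 → inactive
o3: d²=340 > ρ²=34 → inactive
F = F_att + ΣF_rep = (-13.1923,-8.5385)
p' = p + 1/8·F = (-2.6490,9.9327)

Fx=-13.1923 Fy=-8.5385 x'=-2.6490 y'=9.9327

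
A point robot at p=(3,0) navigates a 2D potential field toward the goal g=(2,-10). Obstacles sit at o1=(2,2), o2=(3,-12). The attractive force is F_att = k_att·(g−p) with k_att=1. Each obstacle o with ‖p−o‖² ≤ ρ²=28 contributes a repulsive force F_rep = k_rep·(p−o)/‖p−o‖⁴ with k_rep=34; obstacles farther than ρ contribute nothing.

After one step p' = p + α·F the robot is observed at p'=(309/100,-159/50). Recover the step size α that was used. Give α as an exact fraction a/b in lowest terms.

F_att = 1·(g−p) = 1·(-1,-10) = (-1.0000,-10.0000)
o1: d²=5 ≤ ρ²=28; F_rep = 34·(1,-2)/5² = (1.3600,-2.7200)
o2: d²=144 > ρ²=28 → inactive
F = F_att + ΣF_rep = (0.3600,-12.7200)
Δp = p'−p = (0.0900,-3.1800); α = Δx/Fx = (9/100) / (9/25) = 1/4
check: Δy/Fy = (-159/50) / (-318/25) = 1/4 ✓

α = 1/4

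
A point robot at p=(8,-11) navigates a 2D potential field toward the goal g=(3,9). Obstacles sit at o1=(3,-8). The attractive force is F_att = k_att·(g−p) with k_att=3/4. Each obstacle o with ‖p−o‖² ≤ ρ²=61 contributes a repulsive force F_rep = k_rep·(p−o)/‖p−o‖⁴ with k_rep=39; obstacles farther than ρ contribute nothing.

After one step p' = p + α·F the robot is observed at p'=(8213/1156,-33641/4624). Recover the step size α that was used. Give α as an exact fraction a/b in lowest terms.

α = 1/4

F_att = 3/4·(g−p) = 3/4·(-5,20) = (-3.7500,15.0000)
o1: d²=34 ≤ ρ²=61; F_rep = 39·(5,-3)/34² = (0.1687,-0.1012)
F = F_att + ΣF_rep = (-3.5813,14.8988)
Δp = p'−p = (-0.8953,3.7247); α = Δx/Fx = (-1035/1156) / (-1035/289) = 1/4
check: Δy/Fy = (17223/4624) / (17223/1156) = 1/4 ✓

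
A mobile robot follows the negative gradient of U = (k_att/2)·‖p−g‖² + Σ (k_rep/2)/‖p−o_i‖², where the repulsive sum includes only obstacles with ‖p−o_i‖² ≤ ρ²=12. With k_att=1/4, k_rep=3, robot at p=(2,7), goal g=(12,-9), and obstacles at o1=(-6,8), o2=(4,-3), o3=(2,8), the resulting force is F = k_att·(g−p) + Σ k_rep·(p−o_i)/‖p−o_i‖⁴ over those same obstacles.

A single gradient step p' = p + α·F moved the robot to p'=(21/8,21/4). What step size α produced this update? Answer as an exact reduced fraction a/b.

F_att = 1/4·(g−p) = 1/4·(10,-16) = (2.5000,-4.0000)
o1: d²=65 > ρ²=12 → inactive
o2: d²=104 > ρ²=12 → inactive
o3: d²=1 ≤ ρ²=12; F_rep = 3·(0,-1)/1² = (0.0000,-3.0000)
F = F_att + ΣF_rep = (2.5000,-7.0000)
Δp = p'−p = (0.6250,-1.7500); α = Δx/Fx = (5/8) / (5/2) = 1/4
check: Δy/Fy = (-7/4) / (-7) = 1/4 ✓

α = 1/4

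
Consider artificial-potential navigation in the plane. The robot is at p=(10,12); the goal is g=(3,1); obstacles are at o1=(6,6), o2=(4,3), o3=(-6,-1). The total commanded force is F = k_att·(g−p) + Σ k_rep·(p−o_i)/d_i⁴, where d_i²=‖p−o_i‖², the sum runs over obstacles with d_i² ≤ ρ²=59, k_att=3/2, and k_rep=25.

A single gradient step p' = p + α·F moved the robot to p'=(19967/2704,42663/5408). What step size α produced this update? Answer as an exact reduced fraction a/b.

F_att = 3/2·(g−p) = 3/2·(-7,-11) = (-10.5000,-16.5000)
o1: d²=52 ≤ ρ²=59; F_rep = 25·(4,6)/52² = (0.0370,0.0555)
o2: d²=117 > ρ²=59 → inactive
o3: d²=425 > ρ²=59 → inactive
F = F_att + ΣF_rep = (-10.4630,-16.4445)
Δp = p'−p = (-2.6158,-4.1111); α = Δx/Fx = (-7073/2704) / (-7073/676) = 1/4
check: Δy/Fy = (-22233/5408) / (-22233/1352) = 1/4 ✓

α = 1/4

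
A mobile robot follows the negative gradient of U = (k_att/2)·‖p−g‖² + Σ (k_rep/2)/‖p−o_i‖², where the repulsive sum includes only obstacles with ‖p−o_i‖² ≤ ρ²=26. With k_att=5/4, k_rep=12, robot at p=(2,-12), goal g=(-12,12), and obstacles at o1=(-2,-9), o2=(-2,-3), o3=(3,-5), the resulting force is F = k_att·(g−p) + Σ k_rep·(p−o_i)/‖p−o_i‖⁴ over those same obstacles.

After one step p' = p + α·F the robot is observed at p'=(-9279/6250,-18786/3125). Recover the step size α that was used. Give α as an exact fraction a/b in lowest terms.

F_att = 5/4·(g−p) = 5/4·(-14,24) = (-17.5000,30.0000)
o1: d²=25 ≤ ρ²=26; F_rep = 12·(4,-3)/25² = (0.0768,-0.0576)
o2: d²=97 > ρ²=26 → inactive
o3: d²=50 > ρ²=26 → inactive
F = F_att + ΣF_rep = (-17.4232,29.9424)
Δp = p'−p = (-3.4846,5.9885); α = Δx/Fx = (-21779/6250) / (-21779/1250) = 1/5
check: Δy/Fy = (18714/3125) / (18714/625) = 1/5 ✓

α = 1/5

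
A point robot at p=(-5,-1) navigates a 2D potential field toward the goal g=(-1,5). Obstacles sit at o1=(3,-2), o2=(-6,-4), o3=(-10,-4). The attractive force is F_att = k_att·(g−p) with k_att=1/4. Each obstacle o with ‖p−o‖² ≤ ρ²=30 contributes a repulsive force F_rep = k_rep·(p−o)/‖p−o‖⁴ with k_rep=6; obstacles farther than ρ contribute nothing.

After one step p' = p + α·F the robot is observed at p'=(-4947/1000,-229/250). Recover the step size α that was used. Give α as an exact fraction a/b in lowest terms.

F_att = 1/4·(g−p) = 1/4·(4,6) = (1.0000,1.5000)
o1: d²=65 > ρ²=30 → inactive
o2: d²=10 ≤ ρ²=30; F_rep = 6·(1,3)/10² = (0.0600,0.1800)
o3: d²=34 > ρ²=30 → inactive
F = F_att + ΣF_rep = (1.0600,1.6800)
Δp = p'−p = (0.0530,0.0840); α = Δx/Fx = (53/1000) / (53/50) = 1/20
check: Δy/Fy = (21/250) / (42/25) = 1/20 ✓

α = 1/20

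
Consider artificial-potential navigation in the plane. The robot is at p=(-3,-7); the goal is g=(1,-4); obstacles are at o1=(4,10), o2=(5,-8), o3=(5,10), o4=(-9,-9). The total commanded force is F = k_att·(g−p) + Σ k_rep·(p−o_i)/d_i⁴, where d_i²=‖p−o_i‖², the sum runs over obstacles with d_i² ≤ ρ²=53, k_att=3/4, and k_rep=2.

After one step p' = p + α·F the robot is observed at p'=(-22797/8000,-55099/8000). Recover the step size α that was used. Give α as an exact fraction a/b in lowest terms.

F_att = 3/4·(g−p) = 3/4·(4,3) = (3.0000,2.2500)
o1: d²=338 > ρ²=53 → inactive
o2: d²=65 > ρ²=53 → inactive
o3: d²=353 > ρ²=53 → inactive
o4: d²=40 ≤ ρ²=53; F_rep = 2·(6,2)/40² = (0.0075,0.0025)
F = F_att + ΣF_rep = (3.0075,2.2525)
Δp = p'−p = (0.1504,0.1126); α = Δx/Fx = (1203/8000) / (1203/400) = 1/20
check: Δy/Fy = (901/8000) / (901/400) = 1/20 ✓

α = 1/20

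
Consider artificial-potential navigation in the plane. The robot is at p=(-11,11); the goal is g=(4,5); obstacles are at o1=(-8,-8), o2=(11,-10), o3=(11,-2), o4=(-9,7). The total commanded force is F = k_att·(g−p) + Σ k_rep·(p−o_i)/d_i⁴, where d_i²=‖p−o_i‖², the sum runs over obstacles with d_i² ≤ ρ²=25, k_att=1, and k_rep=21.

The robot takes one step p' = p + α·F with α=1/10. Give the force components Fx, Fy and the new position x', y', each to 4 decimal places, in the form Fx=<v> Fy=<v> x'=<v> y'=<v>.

Fx=14.8950 Fy=-5.7900 x'=-9.5105 y'=10.4210

F_att = 1·(g−p) = 1·(15,-6) = (15.0000,-6.0000)
o1: d²=370 > ρ²=25 → inactive
o2: d²=925 > ρ²=25 → inactive
o3: d²=653 > ρ²=25 → inactive
o4: d²=20 ≤ ρ²=25; F_rep = 21·(-2,4)/20² = (-0.1050,0.2100)
F = F_att + ΣF_rep = (14.8950,-5.7900)
p' = p + 1/10·F = (-9.5105,10.4210)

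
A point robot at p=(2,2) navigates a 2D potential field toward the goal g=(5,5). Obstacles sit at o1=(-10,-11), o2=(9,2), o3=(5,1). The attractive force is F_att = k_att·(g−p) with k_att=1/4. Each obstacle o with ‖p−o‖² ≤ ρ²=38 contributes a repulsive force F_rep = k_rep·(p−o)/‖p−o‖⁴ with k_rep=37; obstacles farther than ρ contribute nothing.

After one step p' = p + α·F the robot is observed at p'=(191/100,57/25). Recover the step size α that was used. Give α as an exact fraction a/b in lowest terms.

F_att = 1/4·(g−p) = 1/4·(3,3) = (0.7500,0.7500)
o1: d²=313 > ρ²=38 → inactive
o2: d²=49 > ρ²=38 → inactive
o3: d²=10 ≤ ρ²=38; F_rep = 37·(-3,1)/10² = (-1.1100,0.3700)
F = F_att + ΣF_rep = (-0.3600,1.1200)
Δp = p'−p = (-0.0900,0.2800); α = Δx/Fx = (-9/100) / (-9/25) = 1/4
check: Δy/Fy = (7/25) / (28/25) = 1/4 ✓

α = 1/4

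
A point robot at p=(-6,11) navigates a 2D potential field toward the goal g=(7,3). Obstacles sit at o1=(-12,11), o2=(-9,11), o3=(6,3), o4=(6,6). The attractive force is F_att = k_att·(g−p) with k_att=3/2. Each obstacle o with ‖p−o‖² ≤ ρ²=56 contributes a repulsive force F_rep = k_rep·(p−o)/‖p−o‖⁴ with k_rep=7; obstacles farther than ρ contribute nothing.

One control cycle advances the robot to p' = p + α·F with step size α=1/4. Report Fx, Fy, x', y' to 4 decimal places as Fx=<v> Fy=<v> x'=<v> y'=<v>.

F_att = 3/2·(g−p) = 3/2·(13,-8) = (19.5000,-12.0000)
o1: d²=36 ≤ ρ²=56; F_rep = 7·(6,0)/36² = (0.0324,0.0000)
o2: d²=9 ≤ ρ²=56; F_rep = 7·(3,0)/9² = (0.2593,0.0000)
o3: d²=208 > ρ²=56 → inactive
o4: d²=169 > ρ²=56 → inactive
F = F_att + ΣF_rep = (19.7917,-12.0000)
p' = p + 1/4·F = (-1.0521,8.0000)

Fx=19.7917 Fy=-12.0000 x'=-1.0521 y'=8.0000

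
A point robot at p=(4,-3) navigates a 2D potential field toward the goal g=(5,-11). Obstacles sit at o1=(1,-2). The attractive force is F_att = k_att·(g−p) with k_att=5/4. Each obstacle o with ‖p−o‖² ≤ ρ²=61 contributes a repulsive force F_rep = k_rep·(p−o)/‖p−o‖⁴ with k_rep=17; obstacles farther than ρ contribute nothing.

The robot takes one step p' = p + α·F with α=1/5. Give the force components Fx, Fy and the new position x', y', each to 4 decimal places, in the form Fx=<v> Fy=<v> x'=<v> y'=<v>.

Fx=1.7600 Fy=-10.1700 x'=4.3520 y'=-5.0340

F_att = 5/4·(g−p) = 5/4·(1,-8) = (1.2500,-10.0000)
o1: d²=10 ≤ ρ²=61; F_rep = 17·(3,-1)/10² = (0.5100,-0.1700)
F = F_att + ΣF_rep = (1.7600,-10.1700)
p' = p + 1/5·F = (4.3520,-5.0340)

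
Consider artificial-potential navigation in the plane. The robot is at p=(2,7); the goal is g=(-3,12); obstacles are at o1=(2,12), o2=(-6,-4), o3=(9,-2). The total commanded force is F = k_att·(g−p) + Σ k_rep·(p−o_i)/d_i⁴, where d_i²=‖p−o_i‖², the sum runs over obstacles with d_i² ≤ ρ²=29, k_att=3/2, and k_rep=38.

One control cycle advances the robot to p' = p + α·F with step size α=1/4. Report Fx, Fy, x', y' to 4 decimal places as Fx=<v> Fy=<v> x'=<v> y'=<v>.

F_att = 3/2·(g−p) = 3/2·(-5,5) = (-7.5000,7.5000)
o1: d²=25 ≤ ρ²=29; F_rep = 38·(0,-5)/25² = (0.0000,-0.3040)
o2: d²=185 > ρ²=29 → inactive
o3: d²=130 > ρ²=29 → inactive
F = F_att + ΣF_rep = (-7.5000,7.1960)
p' = p + 1/4·F = (0.1250,8.7990)

Fx=-7.5000 Fy=7.1960 x'=0.1250 y'=8.7990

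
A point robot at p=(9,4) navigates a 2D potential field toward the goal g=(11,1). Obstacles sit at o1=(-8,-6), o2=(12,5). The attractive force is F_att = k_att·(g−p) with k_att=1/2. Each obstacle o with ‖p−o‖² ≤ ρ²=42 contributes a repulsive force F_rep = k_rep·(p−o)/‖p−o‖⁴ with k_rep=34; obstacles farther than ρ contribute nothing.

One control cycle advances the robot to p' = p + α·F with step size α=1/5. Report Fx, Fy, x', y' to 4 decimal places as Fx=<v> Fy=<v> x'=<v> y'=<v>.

F_att = 1/2·(g−p) = 1/2·(2,-3) = (1.0000,-1.5000)
o1: d²=389 > ρ²=42 → inactive
o2: d²=10 ≤ ρ²=42; F_rep = 34·(-3,-1)/10² = (-1.0200,-0.3400)
F = F_att + ΣF_rep = (-0.0200,-1.8400)
p' = p + 1/5·F = (8.9960,3.6320)

Fx=-0.0200 Fy=-1.8400 x'=8.9960 y'=3.6320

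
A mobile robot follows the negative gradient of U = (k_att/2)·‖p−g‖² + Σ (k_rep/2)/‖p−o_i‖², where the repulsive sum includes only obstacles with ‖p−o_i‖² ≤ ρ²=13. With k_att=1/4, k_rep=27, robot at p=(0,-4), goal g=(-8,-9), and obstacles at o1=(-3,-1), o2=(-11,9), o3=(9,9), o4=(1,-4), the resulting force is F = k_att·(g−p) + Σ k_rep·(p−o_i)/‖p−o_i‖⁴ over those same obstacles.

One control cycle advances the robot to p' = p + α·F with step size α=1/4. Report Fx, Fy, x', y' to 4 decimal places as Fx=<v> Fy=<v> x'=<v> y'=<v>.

Fx=-29.0000 Fy=-1.2500 x'=-7.2500 y'=-4.3125

F_att = 1/4·(g−p) = 1/4·(-8,-5) = (-2.0000,-1.2500)
o1: d²=18 > ρ²=13 → inactive
o2: d²=290 > ρ²=13 → inactive
o3: d²=250 > ρ²=13 → inactive
o4: d²=1 ≤ ρ²=13; F_rep = 27·(-1,0)/1² = (-27.0000,0.0000)
F = F_att + ΣF_rep = (-29.0000,-1.2500)
p' = p + 1/4·F = (-7.2500,-4.3125)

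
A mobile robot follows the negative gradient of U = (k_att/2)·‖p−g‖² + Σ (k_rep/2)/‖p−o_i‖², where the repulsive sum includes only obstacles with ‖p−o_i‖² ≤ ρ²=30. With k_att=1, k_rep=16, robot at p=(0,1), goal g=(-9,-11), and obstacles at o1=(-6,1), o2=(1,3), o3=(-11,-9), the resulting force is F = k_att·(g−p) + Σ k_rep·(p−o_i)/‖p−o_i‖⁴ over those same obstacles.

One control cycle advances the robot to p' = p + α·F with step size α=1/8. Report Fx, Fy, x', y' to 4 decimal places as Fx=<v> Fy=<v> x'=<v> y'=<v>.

F_att = 1·(g−p) = 1·(-9,-12) = (-9.0000,-12.0000)
o1: d²=36 > ρ²=30 → inactive
o2: d²=5 ≤ ρ²=30; F_rep = 16·(-1,-2)/5² = (-0.6400,-1.2800)
o3: d²=221 > ρ²=30 → inactive
F = F_att + ΣF_rep = (-9.6400,-13.2800)
p' = p + 1/8·F = (-1.2050,-0.6600)

Fx=-9.6400 Fy=-13.2800 x'=-1.2050 y'=-0.6600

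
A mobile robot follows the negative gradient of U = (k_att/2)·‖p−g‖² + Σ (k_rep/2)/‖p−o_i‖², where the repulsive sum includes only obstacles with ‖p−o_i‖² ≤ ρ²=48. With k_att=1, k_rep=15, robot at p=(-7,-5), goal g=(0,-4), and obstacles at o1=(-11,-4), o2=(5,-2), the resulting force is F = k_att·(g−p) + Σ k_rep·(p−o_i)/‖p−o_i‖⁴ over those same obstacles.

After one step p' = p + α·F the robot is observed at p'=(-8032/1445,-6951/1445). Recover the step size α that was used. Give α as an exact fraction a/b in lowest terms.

α = 1/5

F_att = 1·(g−p) = 1·(7,1) = (7.0000,1.0000)
o1: d²=17 ≤ ρ²=48; F_rep = 15·(4,-1)/17² = (0.2076,-0.0519)
o2: d²=153 > ρ²=48 → inactive
F = F_att + ΣF_rep = (7.2076,0.9481)
Δp = p'−p = (1.4415,0.1896); α = Δx/Fx = (2083/1445) / (2083/289) = 1/5
check: Δy/Fy = (274/1445) / (274/289) = 1/5 ✓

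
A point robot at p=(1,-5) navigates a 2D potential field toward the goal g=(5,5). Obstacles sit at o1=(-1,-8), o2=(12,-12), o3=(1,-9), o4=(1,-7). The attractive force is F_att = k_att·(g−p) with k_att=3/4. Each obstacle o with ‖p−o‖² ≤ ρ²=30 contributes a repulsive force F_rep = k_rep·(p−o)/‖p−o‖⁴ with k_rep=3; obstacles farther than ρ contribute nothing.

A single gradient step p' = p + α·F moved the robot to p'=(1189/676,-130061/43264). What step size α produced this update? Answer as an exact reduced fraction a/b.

F_att = 3/4·(g−p) = 3/4·(4,10) = (3.0000,7.5000)
o1: d²=13 ≤ ρ²=30; F_rep = 3·(2,3)/13² = (0.0355,0.0533)
o2: d²=170 > ρ²=30 → inactive
o3: d²=16 ≤ ρ²=30; F_rep = 3·(0,4)/16² = (0.0000,0.0469)
o4: d²=4 ≤ ρ²=30; F_rep = 3·(0,2)/4² = (0.0000,0.3750)
F = F_att + ΣF_rep = (3.0355,7.9751)
Δp = p'−p = (0.7589,1.9938); α = Δx/Fx = (513/676) / (513/169) = 1/4
check: Δy/Fy = (86259/43264) / (86259/10816) = 1/4 ✓

α = 1/4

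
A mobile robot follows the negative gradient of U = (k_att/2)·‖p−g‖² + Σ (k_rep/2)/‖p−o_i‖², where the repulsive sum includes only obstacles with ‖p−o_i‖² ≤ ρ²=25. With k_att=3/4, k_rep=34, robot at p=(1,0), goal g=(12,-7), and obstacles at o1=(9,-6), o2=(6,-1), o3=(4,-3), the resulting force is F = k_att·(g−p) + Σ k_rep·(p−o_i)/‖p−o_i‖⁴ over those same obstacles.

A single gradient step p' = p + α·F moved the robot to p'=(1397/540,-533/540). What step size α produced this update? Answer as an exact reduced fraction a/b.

F_att = 3/4·(g−p) = 3/4·(11,-7) = (8.2500,-5.2500)
o1: d²=100 > ρ²=25 → inactive
o2: d²=26 > ρ²=25 → inactive
o3: d²=18 ≤ ρ²=25; F_rep = 34·(-3,3)/18² = (-0.3148,0.3148)
F = F_att + ΣF_rep = (7.9352,-4.9352)
Δp = p'−p = (1.5870,-0.9870); α = Δx/Fx = (857/540) / (857/108) = 1/5
check: Δy/Fy = (-533/540) / (-533/108) = 1/5 ✓

α = 1/5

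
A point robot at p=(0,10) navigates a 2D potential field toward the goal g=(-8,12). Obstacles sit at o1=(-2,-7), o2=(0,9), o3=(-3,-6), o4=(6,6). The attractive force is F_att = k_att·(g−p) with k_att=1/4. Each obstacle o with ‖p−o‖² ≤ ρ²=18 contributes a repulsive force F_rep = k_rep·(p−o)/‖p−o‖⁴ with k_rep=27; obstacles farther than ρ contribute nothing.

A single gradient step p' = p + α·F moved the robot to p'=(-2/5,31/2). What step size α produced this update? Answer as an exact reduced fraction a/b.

F_att = 1/4·(g−p) = 1/4·(-8,2) = (-2.0000,0.5000)
o1: d²=293 > ρ²=18 → inactive
o2: d²=1 ≤ ρ²=18; F_rep = 27·(0,1)/1² = (0.0000,27.0000)
o3: d²=265 > ρ²=18 → inactive
o4: d²=52 > ρ²=18 → inactive
F = F_att + ΣF_rep = (-2.0000,27.5000)
Δp = p'−p = (-0.4000,5.5000); α = Δx/Fx = (-2/5) / (-2) = 1/5
check: Δy/Fy = (11/2) / (55/2) = 1/5 ✓

α = 1/5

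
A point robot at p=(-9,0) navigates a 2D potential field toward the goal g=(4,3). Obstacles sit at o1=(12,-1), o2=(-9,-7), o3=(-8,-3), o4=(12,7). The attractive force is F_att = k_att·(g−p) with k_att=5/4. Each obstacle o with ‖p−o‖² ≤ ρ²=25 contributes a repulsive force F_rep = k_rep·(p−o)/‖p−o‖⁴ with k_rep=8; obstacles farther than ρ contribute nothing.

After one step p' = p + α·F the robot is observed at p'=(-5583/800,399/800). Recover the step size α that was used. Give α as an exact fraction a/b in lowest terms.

F_att = 5/4·(g−p) = 5/4·(13,3) = (16.2500,3.7500)
o1: d²=442 > ρ²=25 → inactive
o2: d²=49 > ρ²=25 → inactive
o3: d²=10 ≤ ρ²=25; F_rep = 8·(-1,3)/10² = (-0.0800,0.2400)
o4: d²=490 > ρ²=25 → inactive
F = F_att + ΣF_rep = (16.1700,3.9900)
Δp = p'−p = (2.0213,0.4988); α = Δx/Fx = (1617/800) / (1617/100) = 1/8
check: Δy/Fy = (399/800) / (399/100) = 1/8 ✓

α = 1/8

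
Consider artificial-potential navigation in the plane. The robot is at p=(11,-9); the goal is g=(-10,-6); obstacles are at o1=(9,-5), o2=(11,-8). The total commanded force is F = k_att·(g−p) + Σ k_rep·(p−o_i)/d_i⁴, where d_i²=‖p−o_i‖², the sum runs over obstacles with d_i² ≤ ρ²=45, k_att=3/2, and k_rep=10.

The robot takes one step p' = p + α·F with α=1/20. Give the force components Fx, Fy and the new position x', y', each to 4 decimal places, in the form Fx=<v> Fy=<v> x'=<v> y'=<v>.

Fx=-31.4500 Fy=-5.6000 x'=9.4275 y'=-9.2800

F_att = 3/2·(g−p) = 3/2·(-21,3) = (-31.5000,4.5000)
o1: d²=20 ≤ ρ²=45; F_rep = 10·(2,-4)/20² = (0.0500,-0.1000)
o2: d²=1 ≤ ρ²=45; F_rep = 10·(0,-1)/1² = (0.0000,-10.0000)
F = F_att + ΣF_rep = (-31.4500,-5.6000)
p' = p + 1/20·F = (9.4275,-9.2800)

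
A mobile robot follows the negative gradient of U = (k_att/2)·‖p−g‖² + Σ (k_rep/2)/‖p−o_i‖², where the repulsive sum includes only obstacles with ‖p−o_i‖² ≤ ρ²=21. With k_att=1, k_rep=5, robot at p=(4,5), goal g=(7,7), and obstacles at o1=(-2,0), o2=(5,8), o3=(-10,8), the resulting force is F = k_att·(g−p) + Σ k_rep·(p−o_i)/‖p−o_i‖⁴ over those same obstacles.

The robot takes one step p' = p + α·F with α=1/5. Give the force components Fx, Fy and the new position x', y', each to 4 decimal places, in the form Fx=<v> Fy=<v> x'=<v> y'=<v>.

F_att = 1·(g−p) = 1·(3,2) = (3.0000,2.0000)
o1: d²=61 > ρ²=21 → inactive
o2: d²=10 ≤ ρ²=21; F_rep = 5·(-1,-3)/10² = (-0.0500,-0.1500)
o3: d²=205 > ρ²=21 → inactive
F = F_att + ΣF_rep = (2.9500,1.8500)
p' = p + 1/5·F = (4.5900,5.3700)

Fx=2.9500 Fy=1.8500 x'=4.5900 y'=5.3700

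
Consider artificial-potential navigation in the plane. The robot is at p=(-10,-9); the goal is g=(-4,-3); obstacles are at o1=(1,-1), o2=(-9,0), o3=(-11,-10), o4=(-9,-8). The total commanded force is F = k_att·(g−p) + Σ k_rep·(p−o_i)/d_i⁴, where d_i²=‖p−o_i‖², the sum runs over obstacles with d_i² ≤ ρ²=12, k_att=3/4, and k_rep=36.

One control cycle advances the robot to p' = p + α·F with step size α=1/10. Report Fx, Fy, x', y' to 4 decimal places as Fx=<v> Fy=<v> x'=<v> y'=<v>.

F_att = 3/4·(g−p) = 3/4·(6,6) = (4.5000,4.5000)
o1: d²=185 > ρ²=12 → inactive
o2: d²=82 > ρ²=12 → inactive
o3: d²=2 ≤ ρ²=12; F_rep = 36·(1,1)/2² = (9.0000,9.0000)
o4: d²=2 ≤ ρ²=12; F_rep = 36·(-1,-1)/2² = (-9.0000,-9.0000)
F = F_att + ΣF_rep = (4.5000,4.5000)
p' = p + 1/10·F = (-9.5500,-8.5500)

Fx=4.5000 Fy=4.5000 x'=-9.5500 y'=-8.5500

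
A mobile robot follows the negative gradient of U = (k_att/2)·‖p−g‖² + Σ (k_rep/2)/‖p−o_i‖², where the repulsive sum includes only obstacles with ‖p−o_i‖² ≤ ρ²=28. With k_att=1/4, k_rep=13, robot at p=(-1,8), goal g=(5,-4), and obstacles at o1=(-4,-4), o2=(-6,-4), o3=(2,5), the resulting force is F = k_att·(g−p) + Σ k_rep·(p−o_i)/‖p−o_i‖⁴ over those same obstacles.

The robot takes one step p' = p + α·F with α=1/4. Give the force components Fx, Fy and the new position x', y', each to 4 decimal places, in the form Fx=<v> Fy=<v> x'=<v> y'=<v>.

F_att = 1/4·(g−p) = 1/4·(6,-12) = (1.5000,-3.0000)
o1: d²=153 > ρ²=28 → inactive
o2: d²=169 > ρ²=28 → inactive
o3: d²=18 ≤ ρ²=28; F_rep = 13·(-3,3)/18² = (-0.1204,0.1204)
F = F_att + ΣF_rep = (1.3796,-2.8796)
p' = p + 1/4·F = (-0.6551,7.2801)

Fx=1.3796 Fy=-2.8796 x'=-0.6551 y'=7.2801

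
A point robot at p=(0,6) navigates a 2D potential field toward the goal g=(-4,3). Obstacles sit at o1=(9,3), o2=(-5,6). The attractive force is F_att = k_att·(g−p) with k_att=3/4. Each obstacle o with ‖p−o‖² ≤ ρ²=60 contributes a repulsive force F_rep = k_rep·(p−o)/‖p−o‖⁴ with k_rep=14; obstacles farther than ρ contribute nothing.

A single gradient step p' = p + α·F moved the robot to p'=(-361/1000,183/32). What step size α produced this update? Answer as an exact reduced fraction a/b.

F_att = 3/4·(g−p) = 3/4·(-4,-3) = (-3.0000,-2.2500)
o1: d²=90 > ρ²=60 → inactive
o2: d²=25 ≤ ρ²=60; F_rep = 14·(5,0)/25² = (0.1120,0.0000)
F = F_att + ΣF_rep = (-2.8880,-2.2500)
Δp = p'−p = (-0.3610,-0.2812); α = Δx/Fx = (-361/1000) / (-361/125) = 1/8
check: Δy/Fy = (-9/32) / (-9/4) = 1/8 ✓

α = 1/8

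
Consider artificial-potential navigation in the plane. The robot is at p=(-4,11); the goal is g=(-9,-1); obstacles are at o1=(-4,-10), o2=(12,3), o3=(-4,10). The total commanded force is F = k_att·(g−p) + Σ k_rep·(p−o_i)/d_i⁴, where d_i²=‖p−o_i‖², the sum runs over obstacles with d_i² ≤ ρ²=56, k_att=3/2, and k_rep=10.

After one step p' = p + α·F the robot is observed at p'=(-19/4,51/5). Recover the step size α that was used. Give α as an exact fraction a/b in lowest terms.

F_att = 3/2·(g−p) = 3/2·(-5,-12) = (-7.5000,-18.0000)
o1: d²=441 > ρ²=56 → inactive
o2: d²=320 > ρ²=56 → inactive
o3: d²=1 ≤ ρ²=56; F_rep = 10·(0,1)/1² = (0.0000,10.0000)
F = F_att + ΣF_rep = (-7.5000,-8.0000)
Δp = p'−p = (-0.7500,-0.8000); α = Δx/Fx = (-3/4) / (-15/2) = 1/10
check: Δy/Fy = (-4/5) / (-8) = 1/10 ✓

α = 1/10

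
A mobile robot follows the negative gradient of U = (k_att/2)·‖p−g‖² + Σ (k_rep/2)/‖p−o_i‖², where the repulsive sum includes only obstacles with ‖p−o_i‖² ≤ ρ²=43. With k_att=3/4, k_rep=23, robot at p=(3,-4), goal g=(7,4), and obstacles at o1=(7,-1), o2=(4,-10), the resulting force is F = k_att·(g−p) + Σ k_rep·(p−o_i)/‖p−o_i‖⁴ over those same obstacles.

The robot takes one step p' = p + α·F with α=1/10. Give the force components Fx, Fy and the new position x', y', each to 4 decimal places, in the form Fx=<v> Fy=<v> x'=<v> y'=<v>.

F_att = 3/4·(g−p) = 3/4·(4,8) = (3.0000,6.0000)
o1: d²=25 ≤ ρ²=43; F_rep = 23·(-4,-3)/25² = (-0.1472,-0.1104)
o2: d²=37 ≤ ρ²=43; F_rep = 23·(-1,6)/37² = (-0.0168,0.1008)
F = F_att + ΣF_rep = (2.8360,5.9904)
p' = p + 1/10·F = (3.2836,-3.4010)

Fx=2.8360 Fy=5.9904 x'=3.2836 y'=-3.4010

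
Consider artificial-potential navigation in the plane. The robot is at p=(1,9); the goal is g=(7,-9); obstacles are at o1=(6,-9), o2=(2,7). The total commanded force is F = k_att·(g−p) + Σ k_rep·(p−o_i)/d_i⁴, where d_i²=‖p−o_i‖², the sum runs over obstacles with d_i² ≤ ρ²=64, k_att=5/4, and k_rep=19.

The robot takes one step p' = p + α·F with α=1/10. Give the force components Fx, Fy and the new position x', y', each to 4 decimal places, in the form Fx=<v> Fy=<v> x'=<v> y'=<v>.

F_att = 5/4·(g−p) = 5/4·(6,-18) = (7.5000,-22.5000)
o1: d²=349 > ρ²=64 → inactive
o2: d²=5 ≤ ρ²=64; F_rep = 19·(-1,2)/5² = (-0.7600,1.5200)
F = F_att + ΣF_rep = (6.7400,-20.9800)
p' = p + 1/10·F = (1.6740,6.9020)

Fx=6.7400 Fy=-20.9800 x'=1.6740 y'=6.9020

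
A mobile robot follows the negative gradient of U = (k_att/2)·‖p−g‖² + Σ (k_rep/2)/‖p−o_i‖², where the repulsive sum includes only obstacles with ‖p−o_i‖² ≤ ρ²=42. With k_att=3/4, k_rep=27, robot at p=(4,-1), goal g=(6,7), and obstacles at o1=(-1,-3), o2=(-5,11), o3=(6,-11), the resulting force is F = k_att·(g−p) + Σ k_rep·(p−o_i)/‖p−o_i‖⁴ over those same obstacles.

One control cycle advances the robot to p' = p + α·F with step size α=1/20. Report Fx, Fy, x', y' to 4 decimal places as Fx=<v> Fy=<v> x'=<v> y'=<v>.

Fx=1.6605 Fy=6.0642 x'=4.0830 y'=-0.6968

F_att = 3/4·(g−p) = 3/4·(2,8) = (1.5000,6.0000)
o1: d²=29 ≤ ρ²=42; F_rep = 27·(5,2)/29² = (0.1605,0.0642)
o2: d²=225 > ρ²=42 → inactive
o3: d²=104 > ρ²=42 → inactive
F = F_att + ΣF_rep = (1.6605,6.0642)
p' = p + 1/20·F = (4.0830,-0.6968)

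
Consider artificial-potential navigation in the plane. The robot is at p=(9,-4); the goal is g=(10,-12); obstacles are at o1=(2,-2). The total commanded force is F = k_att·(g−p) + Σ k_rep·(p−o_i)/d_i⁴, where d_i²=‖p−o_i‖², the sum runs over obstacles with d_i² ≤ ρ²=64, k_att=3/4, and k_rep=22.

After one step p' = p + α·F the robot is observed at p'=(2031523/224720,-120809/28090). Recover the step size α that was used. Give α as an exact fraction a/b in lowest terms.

F_att = 3/4·(g−p) = 3/4·(1,-8) = (0.7500,-6.0000)
o1: d²=53 ≤ ρ²=64; F_rep = 22·(7,-2)/53² = (0.0548,-0.0157)
F = F_att + ΣF_rep = (0.8048,-6.0157)
Δp = p'−p = (0.0402,-0.3008); α = Δx/Fx = (9043/224720) / (9043/11236) = 1/20
check: Δy/Fy = (-8449/28090) / (-16898/2809) = 1/20 ✓

α = 1/20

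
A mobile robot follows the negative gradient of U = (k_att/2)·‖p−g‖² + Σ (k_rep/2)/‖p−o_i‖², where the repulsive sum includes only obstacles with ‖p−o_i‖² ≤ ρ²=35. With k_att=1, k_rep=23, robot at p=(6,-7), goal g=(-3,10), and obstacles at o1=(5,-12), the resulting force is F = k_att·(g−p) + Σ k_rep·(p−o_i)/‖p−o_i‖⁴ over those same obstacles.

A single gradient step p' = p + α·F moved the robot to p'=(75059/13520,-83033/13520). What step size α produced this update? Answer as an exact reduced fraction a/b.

α = 1/20

F_att = 1·(g−p) = 1·(-9,17) = (-9.0000,17.0000)
o1: d²=26 ≤ ρ²=35; F_rep = 23·(1,5)/26² = (0.0340,0.1701)
F = F_att + ΣF_rep = (-8.9660,17.1701)
Δp = p'−p = (-0.4483,0.8585); α = Δx/Fx = (-6061/13520) / (-6061/676) = 1/20
check: Δy/Fy = (11607/13520) / (11607/676) = 1/20 ✓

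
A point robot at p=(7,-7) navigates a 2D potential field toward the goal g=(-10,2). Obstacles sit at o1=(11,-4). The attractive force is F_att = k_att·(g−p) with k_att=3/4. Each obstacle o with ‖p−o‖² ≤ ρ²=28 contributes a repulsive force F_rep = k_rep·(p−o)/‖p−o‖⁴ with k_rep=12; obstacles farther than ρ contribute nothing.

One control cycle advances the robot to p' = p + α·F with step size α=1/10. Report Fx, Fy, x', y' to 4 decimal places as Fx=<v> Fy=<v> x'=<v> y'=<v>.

Fx=-12.8268 Fy=6.6924 x'=5.7173 y'=-6.3308

F_att = 3/4·(g−p) = 3/4·(-17,9) = (-12.7500,6.7500)
o1: d²=25 ≤ ρ²=28; F_rep = 12·(-4,-3)/25² = (-0.0768,-0.0576)
F = F_att + ΣF_rep = (-12.8268,6.6924)
p' = p + 1/10·F = (5.7173,-6.3308)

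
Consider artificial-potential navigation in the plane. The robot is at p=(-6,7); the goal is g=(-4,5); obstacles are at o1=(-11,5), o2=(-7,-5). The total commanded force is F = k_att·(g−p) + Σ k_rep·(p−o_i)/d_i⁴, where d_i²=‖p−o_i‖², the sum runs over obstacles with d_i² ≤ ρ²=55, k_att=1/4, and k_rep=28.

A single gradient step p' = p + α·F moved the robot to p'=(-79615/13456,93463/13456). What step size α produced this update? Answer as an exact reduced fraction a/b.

F_att = 1/4·(g−p) = 1/4·(2,-2) = (0.5000,-0.5000)
o1: d²=29 ≤ ρ²=55; F_rep = 28·(5,2)/29² = (0.1665,0.0666)
o2: d²=145 > ρ²=55 → inactive
F = F_att + ΣF_rep = (0.6665,-0.4334)
Δp = p'−p = (0.0833,-0.0542); α = Δx/Fx = (1121/13456) / (1121/1682) = 1/8
check: Δy/Fy = (-729/13456) / (-729/1682) = 1/8 ✓

α = 1/8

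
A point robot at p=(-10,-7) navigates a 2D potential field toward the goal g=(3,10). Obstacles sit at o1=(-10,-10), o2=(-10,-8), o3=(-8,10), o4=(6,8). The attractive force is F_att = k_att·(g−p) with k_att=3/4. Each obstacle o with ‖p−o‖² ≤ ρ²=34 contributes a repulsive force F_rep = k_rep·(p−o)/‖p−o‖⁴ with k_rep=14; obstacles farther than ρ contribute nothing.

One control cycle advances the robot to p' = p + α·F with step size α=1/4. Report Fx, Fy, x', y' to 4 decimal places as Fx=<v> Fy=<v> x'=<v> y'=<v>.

Fx=9.7500 Fy=27.2685 x'=-7.5625 y'=-0.1829

F_att = 3/4·(g−p) = 3/4·(13,17) = (9.7500,12.7500)
o1: d²=9 ≤ ρ²=34; F_rep = 14·(0,3)/9² = (0.0000,0.5185)
o2: d²=1 ≤ ρ²=34; F_rep = 14·(0,1)/1² = (0.0000,14.0000)
o3: d²=293 > ρ²=34 → inactive
o4: d²=481 > ρ²=34 → inactive
F = F_att + ΣF_rep = (9.7500,27.2685)
p' = p + 1/4·F = (-7.5625,-0.1829)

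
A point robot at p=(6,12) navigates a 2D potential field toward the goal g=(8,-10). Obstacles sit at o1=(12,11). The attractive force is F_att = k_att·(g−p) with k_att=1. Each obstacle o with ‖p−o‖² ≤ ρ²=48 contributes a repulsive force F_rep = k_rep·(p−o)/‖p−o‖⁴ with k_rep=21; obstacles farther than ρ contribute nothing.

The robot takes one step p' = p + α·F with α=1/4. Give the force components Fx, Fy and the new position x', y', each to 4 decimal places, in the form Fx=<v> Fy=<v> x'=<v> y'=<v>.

F_att = 1·(g−p) = 1·(2,-22) = (2.0000,-22.0000)
o1: d²=37 ≤ ρ²=48; F_rep = 21·(-6,1)/37² = (-0.0920,0.0153)
F = F_att + ΣF_rep = (1.9080,-21.9847)
p' = p + 1/4·F = (6.4770,6.5038)

Fx=1.9080 Fy=-21.9847 x'=6.4770 y'=6.5038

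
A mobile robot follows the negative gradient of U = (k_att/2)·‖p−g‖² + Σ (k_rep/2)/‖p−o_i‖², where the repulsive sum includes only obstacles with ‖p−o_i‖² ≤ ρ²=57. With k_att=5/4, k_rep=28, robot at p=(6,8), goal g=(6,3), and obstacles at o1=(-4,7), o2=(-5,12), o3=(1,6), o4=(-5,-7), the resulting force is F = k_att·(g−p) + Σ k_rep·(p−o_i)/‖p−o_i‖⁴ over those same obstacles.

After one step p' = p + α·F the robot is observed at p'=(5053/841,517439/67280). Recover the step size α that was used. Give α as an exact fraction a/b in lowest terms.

F_att = 5/4·(g−p) = 5/4·(0,-5) = (0.0000,-6.2500)
o1: d²=101 > ρ²=57 → inactive
o2: d²=137 > ρ²=57 → inactive
o3: d²=29 ≤ ρ²=57; F_rep = 28·(5,2)/29² = (0.1665,0.0666)
o4: d²=346 > ρ²=57 → inactive
F = F_att + ΣF_rep = (0.1665,-6.1834)
Δp = p'−p = (0.0083,-0.3092); α = Δx/Fx = (7/841) / (140/841) = 1/20
check: Δy/Fy = (-20801/67280) / (-20801/3364) = 1/20 ✓

α = 1/20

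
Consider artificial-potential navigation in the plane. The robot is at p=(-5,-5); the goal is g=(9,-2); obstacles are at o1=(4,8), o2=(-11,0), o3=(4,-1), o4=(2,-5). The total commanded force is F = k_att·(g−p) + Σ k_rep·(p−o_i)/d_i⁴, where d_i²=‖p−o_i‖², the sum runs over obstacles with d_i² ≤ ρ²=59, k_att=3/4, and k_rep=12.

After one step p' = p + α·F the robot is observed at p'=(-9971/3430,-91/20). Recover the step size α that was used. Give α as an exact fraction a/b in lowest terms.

F_att = 3/4·(g−p) = 3/4·(14,3) = (10.5000,2.2500)
o1: d²=250 > ρ²=59 → inactive
o2: d²=61 > ρ²=59 → inactive
o3: d²=97 > ρ²=59 → inactive
o4: d²=49 ≤ ρ²=59; F_rep = 12·(-7,0)/49² = (-0.0350,0.0000)
F = F_att + ΣF_rep = (10.4650,2.2500)
Δp = p'−p = (2.0930,0.4500); α = Δx/Fx = (7179/3430) / (7179/686) = 1/5
check: Δy/Fy = (9/20) / (9/4) = 1/5 ✓

α = 1/5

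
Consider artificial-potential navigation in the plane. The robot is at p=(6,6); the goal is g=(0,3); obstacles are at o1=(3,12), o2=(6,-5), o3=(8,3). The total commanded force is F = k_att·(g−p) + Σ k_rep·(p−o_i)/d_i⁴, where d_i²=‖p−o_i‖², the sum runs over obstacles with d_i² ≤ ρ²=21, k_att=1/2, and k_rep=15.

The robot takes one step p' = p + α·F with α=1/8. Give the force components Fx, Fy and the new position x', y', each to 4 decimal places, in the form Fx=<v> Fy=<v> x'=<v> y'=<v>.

Fx=-3.1775 Fy=-1.2337 x'=5.6028 y'=5.8458

F_att = 1/2·(g−p) = 1/2·(-6,-3) = (-3.0000,-1.5000)
o1: d²=45 > ρ²=21 → inactive
o2: d²=121 > ρ²=21 → inactive
o3: d²=13 ≤ ρ²=21; F_rep = 15·(-2,3)/13² = (-0.1775,0.2663)
F = F_att + ΣF_rep = (-3.1775,-1.2337)
p' = p + 1/8·F = (5.6028,5.8458)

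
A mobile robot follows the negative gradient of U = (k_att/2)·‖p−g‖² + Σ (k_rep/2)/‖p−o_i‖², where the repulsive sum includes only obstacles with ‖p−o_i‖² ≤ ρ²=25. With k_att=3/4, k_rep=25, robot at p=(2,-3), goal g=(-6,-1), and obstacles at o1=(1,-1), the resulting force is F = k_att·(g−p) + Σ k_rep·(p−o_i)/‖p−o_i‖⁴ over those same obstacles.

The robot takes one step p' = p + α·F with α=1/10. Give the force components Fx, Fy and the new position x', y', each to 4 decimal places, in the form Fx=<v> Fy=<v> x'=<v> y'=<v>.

Fx=-5.0000 Fy=-0.5000 x'=1.5000 y'=-3.0500

F_att = 3/4·(g−p) = 3/4·(-8,2) = (-6.0000,1.5000)
o1: d²=5 ≤ ρ²=25; F_rep = 25·(1,-2)/5² = (1.0000,-2.0000)
F = F_att + ΣF_rep = (-5.0000,-0.5000)
p' = p + 1/10·F = (1.5000,-3.0500)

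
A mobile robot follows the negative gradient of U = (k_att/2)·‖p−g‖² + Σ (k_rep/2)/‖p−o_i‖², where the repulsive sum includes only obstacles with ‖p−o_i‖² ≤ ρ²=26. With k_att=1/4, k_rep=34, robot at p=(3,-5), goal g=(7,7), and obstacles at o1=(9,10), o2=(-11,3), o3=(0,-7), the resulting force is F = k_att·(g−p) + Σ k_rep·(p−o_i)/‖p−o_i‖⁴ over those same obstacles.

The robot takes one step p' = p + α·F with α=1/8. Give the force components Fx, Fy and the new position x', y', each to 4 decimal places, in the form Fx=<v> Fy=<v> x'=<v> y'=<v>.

Fx=1.6036 Fy=3.4024 x'=3.2004 y'=-4.5747

F_att = 1/4·(g−p) = 1/4·(4,12) = (1.0000,3.0000)
o1: d²=261 > ρ²=26 → inactive
o2: d²=260 > ρ²=26 → inactive
o3: d²=13 ≤ ρ²=26; F_rep = 34·(3,2)/13² = (0.6036,0.4024)
F = F_att + ΣF_rep = (1.6036,3.4024)
p' = p + 1/8·F = (3.2004,-4.5747)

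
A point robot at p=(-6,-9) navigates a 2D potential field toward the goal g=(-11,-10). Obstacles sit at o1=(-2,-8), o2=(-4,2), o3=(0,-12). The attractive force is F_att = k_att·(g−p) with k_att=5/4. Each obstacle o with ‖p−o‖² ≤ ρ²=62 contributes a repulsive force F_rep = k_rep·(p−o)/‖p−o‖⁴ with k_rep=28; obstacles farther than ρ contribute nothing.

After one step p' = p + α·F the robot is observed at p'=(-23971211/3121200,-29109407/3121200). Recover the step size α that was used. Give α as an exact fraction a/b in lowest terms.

α = 1/4

F_att = 5/4·(g−p) = 5/4·(-5,-1) = (-6.2500,-1.2500)
o1: d²=17 ≤ ρ²=62; F_rep = 28·(-4,-1)/17² = (-0.3875,-0.0969)
o2: d²=125 > ρ²=62 → inactive
o3: d²=45 ≤ ρ²=62; F_rep = 28·(-6,3)/45² = (-0.0830,0.0415)
F = F_att + ΣF_rep = (-6.7205,-1.3054)
Δp = p'−p = (-1.6801,-0.3264); α = Δx/Fx = (-5244011/3121200) / (-5244011/780300) = 1/4
check: Δy/Fy = (-1018607/3121200) / (-1018607/780300) = 1/4 ✓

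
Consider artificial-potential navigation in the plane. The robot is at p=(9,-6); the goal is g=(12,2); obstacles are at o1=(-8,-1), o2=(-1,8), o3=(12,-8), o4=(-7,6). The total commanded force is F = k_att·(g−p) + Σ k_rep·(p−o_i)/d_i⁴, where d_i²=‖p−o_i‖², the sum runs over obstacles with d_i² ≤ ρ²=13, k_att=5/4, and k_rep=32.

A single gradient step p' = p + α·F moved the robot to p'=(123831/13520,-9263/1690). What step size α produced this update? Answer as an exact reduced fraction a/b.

F_att = 5/4·(g−p) = 5/4·(3,8) = (3.7500,10.0000)
o1: d²=314 > ρ²=13 → inactive
o2: d²=296 > ρ²=13 → inactive
o3: d²=13 ≤ ρ²=13; F_rep = 32·(-3,2)/13² = (-0.5680,0.3787)
o4: d²=400 > ρ²=13 → inactive
F = F_att + ΣF_rep = (3.1820,10.3787)
Δp = p'−p = (0.1591,0.5189); α = Δx/Fx = (2151/13520) / (2151/676) = 1/20
check: Δy/Fy = (877/1690) / (1754/169) = 1/20 ✓

α = 1/20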